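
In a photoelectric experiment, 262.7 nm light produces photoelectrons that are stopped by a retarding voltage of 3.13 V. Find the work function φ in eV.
1.59 eV

The stopping potential gives the maximum kinetic energy: KE_max = eV_s = 3.13 eV

From Einstein's photoelectric equation: KE_max = hc/λ - φ
Rearranging: φ = hc/λ - KE_max

Calculate photon energy:
E_photon = hc/λ = (6.626×10⁻³⁴ J·s)(3×10⁸ m/s) / (262.7×10⁻⁹ m) = 4.7196 eV

Therefore:
φ = 4.7196 - 3.13 = 1.59 eV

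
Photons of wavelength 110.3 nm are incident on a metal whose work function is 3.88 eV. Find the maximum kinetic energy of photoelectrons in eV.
7.3606 eV

Using Einstein's photoelectric equation: KE_max = hf - φ = hc/λ - φ

First, calculate the photon energy:
E_photon = hc/λ = (6.626×10⁻³⁴ J·s)(3×10⁸ m/s) / (110.3×10⁻⁹ m)
E_photon = 11.2406 eV

Then, the maximum kinetic energy:
KE_max = E_photon - φ = 11.2406 eV - 3.88 eV = 7.3606 eV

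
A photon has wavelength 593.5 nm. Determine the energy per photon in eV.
2.0890 eV

Using E = hf = hc/λ:

E = hc/λ = (6.626×10⁻³⁴ J·s)(3×10⁸ m/s) / (593.5×10⁻⁹ m)
E = 2.0890 eV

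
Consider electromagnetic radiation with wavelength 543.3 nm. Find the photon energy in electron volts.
2.2821 eV

Using E = hf = hc/λ:

E = hc/λ = (6.626×10⁻³⁴ J·s)(3×10⁸ m/s) / (543.3×10⁻⁹ m)
E = 2.2821 eV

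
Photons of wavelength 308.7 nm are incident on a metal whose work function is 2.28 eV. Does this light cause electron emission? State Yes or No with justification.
Yes

For photoemission, the photon energy must exceed the work function.

Photon energy: E = hc/λ = 4.0163 eV
Work function: φ = 2.28 eV

Since E_photon (4.0163 eV) > φ (2.28 eV), photoemission WILL occur.
The threshold wavelength is λ₀ = hc/φ = 543.8 nm.
Since 308.7 nm < 543.8 nm, the light has sufficient energy.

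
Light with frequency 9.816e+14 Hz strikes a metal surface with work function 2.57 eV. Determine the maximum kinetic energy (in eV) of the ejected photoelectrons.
1.4896 eV

Using Einstein's photoelectric equation: KE_max = hf - φ

First, calculate the photon energy:
E_photon = hf = (6.626×10⁻³⁴ J·s)(9.816e+14 Hz)
E_photon = 4.0596 eV

Then, the maximum kinetic energy:
KE_max = E_photon - φ = 4.0596 eV - 2.57 eV = 1.4896 eV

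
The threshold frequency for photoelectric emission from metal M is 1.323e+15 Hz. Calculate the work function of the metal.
5.47 eV

At the threshold frequency, photon energy equals work function:
φ = hf₀

Calculating:
φ = (6.626×10⁻³⁴ J·s)(1.323e+15 Hz)
φ = 5.47 eV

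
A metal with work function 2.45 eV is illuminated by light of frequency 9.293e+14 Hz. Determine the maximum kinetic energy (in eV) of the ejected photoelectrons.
1.3933 eV

Using Einstein's photoelectric equation: KE_max = hf - φ

First, calculate the photon energy:
E_photon = hf = (6.626×10⁻³⁴ J·s)(9.293e+14 Hz)
E_photon = 3.8433 eV

Then, the maximum kinetic energy:
KE_max = E_photon - φ = 3.8433 eV - 2.45 eV = 1.3933 eV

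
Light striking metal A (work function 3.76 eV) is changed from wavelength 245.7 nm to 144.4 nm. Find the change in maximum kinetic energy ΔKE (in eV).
3.5400 eV

Using Einstein's equation: KE_max = hc/λ - φ

For λ₁ = 245.7 nm:
KE₁ = hc/λ₁ - φ = 5.0462 - 3.76 = 1.2862 eV

For λ₂ = 144.4 nm:
KE₂ = hc/λ₂ - φ = 8.5862 - 3.76 = 4.8262 eV

Change in KE:
ΔKE = KE₂ - KE₁ = 4.8262 - 1.2862 = 3.5400 eV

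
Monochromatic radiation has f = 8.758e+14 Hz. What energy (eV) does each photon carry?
3.6220 eV

Using E = hf:

E = hf = (6.626×10⁻³⁴ J·s)(8.758e+14 Hz)
E = 3.6220 eV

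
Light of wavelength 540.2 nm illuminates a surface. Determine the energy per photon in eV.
2.2952 eV

Using E = hf = hc/λ:

E = hc/λ = (6.626×10⁻³⁴ J·s)(3×10⁸ m/s) / (540.2×10⁻⁹ m)
E = 2.2952 eV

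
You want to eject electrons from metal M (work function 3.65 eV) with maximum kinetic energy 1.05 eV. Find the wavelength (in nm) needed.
263.80 nm

From Einstein's equation: KE_max = hc/λ - φ

Rearranging for λ:
hc/λ = KE_max + φ
λ = hc/(KE_max + φ)

Required photon energy:
E_photon = KE_max + φ = 1.05 + 3.65 = 4.70 eV

Required wavelength:
λ = hc/E_photon = (6.626×10⁻³⁴)(3×10⁸) / (4.70 × 1.602×10⁻¹⁹)
λ = 263.80 nm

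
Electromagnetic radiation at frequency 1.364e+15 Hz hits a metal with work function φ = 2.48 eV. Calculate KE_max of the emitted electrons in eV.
3.1611 eV

Using Einstein's photoelectric equation: KE_max = hf - φ

First, calculate the photon energy:
E_photon = hf = (6.626×10⁻³⁴ J·s)(1.364e+15 Hz)
E_photon = 5.6411 eV

Then, the maximum kinetic energy:
KE_max = E_photon - φ = 5.6411 eV - 2.48 eV = 3.1611 eV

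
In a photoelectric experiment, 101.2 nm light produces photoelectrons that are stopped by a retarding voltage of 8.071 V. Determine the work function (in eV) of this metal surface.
4.18 eV

The stopping potential gives the maximum kinetic energy: KE_max = eV_s = 8.071 eV

From Einstein's photoelectric equation: KE_max = hc/λ - φ
Rearranging: φ = hc/λ - KE_max

Calculate photon energy:
E_photon = hc/λ = (6.626×10⁻³⁴ J·s)(3×10⁸ m/s) / (101.2×10⁻⁹ m) = 12.2514 eV

Therefore:
φ = 12.2514 - 8.071 = 4.18 eV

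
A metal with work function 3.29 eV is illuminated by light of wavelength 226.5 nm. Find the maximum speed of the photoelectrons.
8.7648e+05 m/s

First, find the maximum kinetic energy:
E_photon = hc/λ = 5.4739 eV
KE_max = E_photon - φ = 5.4739 - 3.29 = 2.1839 eV

Convert to Joules: KE_max = 2.1839 × 1.602×10⁻¹⁹ J = 3.4990e-19 J

Then use KE = ½mv² to find velocity:
v = √(2·KE/m) = √(2 × 3.4990e-19 J / 9.109e-31 kg)
v = 8.7648e+05 m/s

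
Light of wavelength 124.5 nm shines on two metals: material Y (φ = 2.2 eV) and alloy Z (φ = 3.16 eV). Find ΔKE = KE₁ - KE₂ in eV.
0.9600 eV

Using KE_max = hc/λ - φ for each metal:

Photon energy: E = hc/λ = 9.9586 eV

For material Y (φ₁ = 2.2 eV):
KE₁ = E - φ₁ = 9.9586 - 2.2 = 7.7586 eV

For alloy Z (φ₂ = 3.16 eV):
KE₂ = E - φ₂ = 9.9586 - 3.16 = 6.7986 eV

Difference:
ΔKE = KE₁ - KE₂ = 7.7586 - 6.7986 = 0.9600 eV

Note: The difference equals the difference in work functions: 3.16 - 2.2 = 0.96 eV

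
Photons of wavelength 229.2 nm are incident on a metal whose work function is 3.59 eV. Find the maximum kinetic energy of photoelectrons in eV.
1.8194 eV

Using Einstein's photoelectric equation: KE_max = hf - φ = hc/λ - φ

First, calculate the photon energy:
E_photon = hc/λ = (6.626×10⁻³⁴ J·s)(3×10⁸ m/s) / (229.2×10⁻⁹ m)
E_photon = 5.4094 eV

Then, the maximum kinetic energy:
KE_max = E_photon - φ = 5.4094 eV - 3.59 eV = 1.8194 eV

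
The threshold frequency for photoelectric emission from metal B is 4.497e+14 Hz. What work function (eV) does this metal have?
1.86 eV

At the threshold frequency, photon energy equals work function:
φ = hf₀

Calculating:
φ = (6.626×10⁻³⁴ J·s)(4.497e+14 Hz)
φ = 1.86 eV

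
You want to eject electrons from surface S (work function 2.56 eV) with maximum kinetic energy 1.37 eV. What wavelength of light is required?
315.48 nm

From Einstein's equation: KE_max = hc/λ - φ

Rearranging for λ:
hc/λ = KE_max + φ
λ = hc/(KE_max + φ)

Required photon energy:
E_photon = KE_max + φ = 1.37 + 2.56 = 3.93 eV

Required wavelength:
λ = hc/E_photon = (6.626×10⁻³⁴)(3×10⁸) / (3.93 × 1.602×10⁻¹⁹)
λ = 315.48 nm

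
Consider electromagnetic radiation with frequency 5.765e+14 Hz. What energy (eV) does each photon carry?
2.3842 eV

Using E = hf:

E = hf = (6.626×10⁻³⁴ J·s)(5.765e+14 Hz)
E = 2.3842 eV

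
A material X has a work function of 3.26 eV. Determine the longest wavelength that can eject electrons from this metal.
380.32 nm

The threshold wavelength is when the photon energy equals the work function:
hc/λ₀ = φ

Solving for λ₀:
λ₀ = hc/φ = (6.626×10⁻³⁴ J·s)(3×10⁸ m/s) / (3.26 eV × 1.602×10⁻¹⁹ J/eV)
λ₀ = 380.32 nm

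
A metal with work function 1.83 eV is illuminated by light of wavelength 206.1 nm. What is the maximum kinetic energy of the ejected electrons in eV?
4.1857 eV

Using Einstein's photoelectric equation: KE_max = hf - φ = hc/λ - φ

First, calculate the photon energy:
E_photon = hc/λ = (6.626×10⁻³⁴ J·s)(3×10⁸ m/s) / (206.1×10⁻⁹ m)
E_photon = 6.0157 eV

Then, the maximum kinetic energy:
KE_max = E_photon - φ = 6.0157 eV - 1.83 eV = 4.1857 eV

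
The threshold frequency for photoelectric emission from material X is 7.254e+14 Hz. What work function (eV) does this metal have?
3.00 eV

At the threshold frequency, photon energy equals work function:
φ = hf₀

Calculating:
φ = (6.626×10⁻³⁴ J·s)(7.254e+14 Hz)
φ = 3.00 eV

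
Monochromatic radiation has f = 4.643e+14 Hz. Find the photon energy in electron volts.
1.9202 eV

Using E = hf:

E = hf = (6.626×10⁻³⁴ J·s)(4.643e+14 Hz)
E = 1.9202 eV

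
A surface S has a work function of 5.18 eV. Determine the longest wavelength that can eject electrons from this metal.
239.35 nm

The threshold wavelength is when the photon energy equals the work function:
hc/λ₀ = φ

Solving for λ₀:
λ₀ = hc/φ = (6.626×10⁻³⁴ J·s)(3×10⁸ m/s) / (5.18 eV × 1.602×10⁻¹⁹ J/eV)
λ₀ = 239.35 nm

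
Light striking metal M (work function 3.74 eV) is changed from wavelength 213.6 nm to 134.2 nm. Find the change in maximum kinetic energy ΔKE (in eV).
3.4343 eV

Using Einstein's equation: KE_max = hc/λ - φ

For λ₁ = 213.6 nm:
KE₁ = hc/λ₁ - φ = 5.8045 - 3.74 = 2.0645 eV

For λ₂ = 134.2 nm:
KE₂ = hc/λ₂ - φ = 9.2388 - 3.74 = 5.4988 eV

Change in KE:
ΔKE = KE₂ - KE₁ = 5.4988 - 2.0645 = 3.4343 eV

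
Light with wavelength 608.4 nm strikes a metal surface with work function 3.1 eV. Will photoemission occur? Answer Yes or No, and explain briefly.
No

For photoemission, the photon energy must exceed the work function.

Photon energy: E = hc/λ = 2.0379 eV
Work function: φ = 3.1 eV

Since E_photon (2.0379 eV) < φ (3.1 eV), photoemission will NOT occur.
The threshold wavelength is λ₀ = hc/φ = 399.9 nm.
Since 608.4 nm > 399.9 nm, the photons lack sufficient energy.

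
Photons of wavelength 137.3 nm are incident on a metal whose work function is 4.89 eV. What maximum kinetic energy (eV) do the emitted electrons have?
4.1402 eV

Using Einstein's photoelectric equation: KE_max = hf - φ = hc/λ - φ

First, calculate the photon energy:
E_photon = hc/λ = (6.626×10⁻³⁴ J·s)(3×10⁸ m/s) / (137.3×10⁻⁹ m)
E_photon = 9.0302 eV

Then, the maximum kinetic energy:
KE_max = E_photon - φ = 9.0302 eV - 4.89 eV = 4.1402 eV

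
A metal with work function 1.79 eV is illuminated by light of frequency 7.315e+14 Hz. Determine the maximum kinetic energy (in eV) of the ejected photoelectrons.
1.2352 eV

Using Einstein's photoelectric equation: KE_max = hf - φ

First, calculate the photon energy:
E_photon = hf = (6.626×10⁻³⁴ J·s)(7.315e+14 Hz)
E_photon = 3.0252 eV

Then, the maximum kinetic energy:
KE_max = E_photon - φ = 3.0252 eV - 1.79 eV = 1.2352 eV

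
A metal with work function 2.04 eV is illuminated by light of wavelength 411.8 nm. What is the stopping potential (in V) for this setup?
0.9708 V

The stopping potential V_s satisfies: eV_s = KE_max

First, find KE_max using Einstein's equation:
E_photon = hc/λ = 3.0108 eV
KE_max = E_photon - φ = 3.0108 - 2.04 = 0.9708 eV

Since eV_s = KE_max:
V_s = KE_max/e = 0.9708 V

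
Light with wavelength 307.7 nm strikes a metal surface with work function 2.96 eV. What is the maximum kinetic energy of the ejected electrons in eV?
1.0694 eV

Using Einstein's photoelectric equation: KE_max = hf - φ = hc/λ - φ

First, calculate the photon energy:
E_photon = hc/λ = (6.626×10⁻³⁴ J·s)(3×10⁸ m/s) / (307.7×10⁻⁹ m)
E_photon = 4.0294 eV

Then, the maximum kinetic energy:
KE_max = E_photon - φ = 4.0294 eV - 2.96 eV = 1.0694 eV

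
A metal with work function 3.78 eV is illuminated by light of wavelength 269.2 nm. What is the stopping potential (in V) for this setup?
0.8257 V

The stopping potential V_s satisfies: eV_s = KE_max

First, find KE_max using Einstein's equation:
E_photon = hc/λ = 4.6057 eV
KE_max = E_photon - φ = 4.6057 - 3.78 = 0.8257 eV

Since eV_s = KE_max:
V_s = KE_max/e = 0.8257 V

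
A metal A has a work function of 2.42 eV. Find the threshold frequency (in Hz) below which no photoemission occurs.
5.8515e+14 Hz

The threshold frequency is when the photon energy equals the work function:
hf₀ = φ

Solving for f₀:
f₀ = φ/h = (2.42 eV × 1.602×10⁻¹⁹ J/eV) / (6.626×10⁻³⁴ J·s)
f₀ = 5.8515e+14 Hz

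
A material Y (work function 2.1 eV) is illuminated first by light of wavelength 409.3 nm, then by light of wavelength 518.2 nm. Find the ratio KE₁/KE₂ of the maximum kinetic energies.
3.1757

Using Einstein's equation: KE_max = hc/λ - φ

For λ₁ = 409.3 nm:
E₁ = hc/λ₁ = 3.0292 eV
KE₁ = E₁ - φ = 3.0292 - 2.1 = 0.9292 eV

For λ₂ = 518.2 nm:
E₂ = hc/λ₂ = 2.3926 eV
KE₂ = E₂ - φ = 2.3926 - 2.1 = 0.2926 eV

Ratio: KE₁/KE₂ = 0.9292/0.2926 = 3.1757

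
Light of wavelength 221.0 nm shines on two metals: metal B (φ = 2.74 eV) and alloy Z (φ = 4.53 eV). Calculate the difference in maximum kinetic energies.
1.7900 eV

Using KE_max = hc/λ - φ for each metal:

Photon energy: E = hc/λ = 5.6101 eV

For metal B (φ₁ = 2.74 eV):
KE₁ = E - φ₁ = 5.6101 - 2.74 = 2.8701 eV

For alloy Z (φ₂ = 4.53 eV):
KE₂ = E - φ₂ = 5.6101 - 4.53 = 1.0801 eV

Difference:
ΔKE = KE₁ - KE₂ = 2.8701 - 1.0801 = 1.7900 eV

Note: The difference equals the difference in work functions: 4.53 - 2.74 = 1.79 eV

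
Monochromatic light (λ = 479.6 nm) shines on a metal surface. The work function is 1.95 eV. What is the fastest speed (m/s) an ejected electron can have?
4.7268e+05 m/s

First, find the maximum kinetic energy:
E_photon = hc/λ = 2.5852 eV
KE_max = E_photon - φ = 2.5852 - 1.95 = 0.6352 eV

Convert to Joules: KE_max = 0.6352 × 1.602×10⁻¹⁹ J = 1.0176e-19 J

Then use KE = ½mv² to find velocity:
v = √(2·KE/m) = √(2 × 1.0176e-19 J / 9.109e-31 kg)
v = 4.7268e+05 m/s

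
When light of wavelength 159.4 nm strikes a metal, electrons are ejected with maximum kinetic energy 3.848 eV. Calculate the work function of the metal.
3.93 eV

From Einstein's photoelectric equation: KE_max = hf - φ = hc/λ - φ

Rearranging for φ:
φ = hc/λ - KE_max

Calculate photon energy:
E_photon = hc/λ = 7.7782 eV

Therefore:
φ = 7.7782 - 3.848 = 3.93 eV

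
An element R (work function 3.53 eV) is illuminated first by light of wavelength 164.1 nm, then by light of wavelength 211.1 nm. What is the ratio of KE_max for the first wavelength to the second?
1.7179

Using Einstein's equation: KE_max = hc/λ - φ

For λ₁ = 164.1 nm:
E₁ = hc/λ₁ = 7.5554 eV
KE₁ = E₁ - φ = 7.5554 - 3.53 = 4.0254 eV

For λ₂ = 211.1 nm:
E₂ = hc/λ₂ = 5.8732 eV
KE₂ = E₂ - φ = 5.8732 - 3.53 = 2.3432 eV

Ratio: KE₁/KE₂ = 4.0254/2.3432 = 1.7179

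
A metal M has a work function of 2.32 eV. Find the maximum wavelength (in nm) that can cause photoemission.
534.41 nm

The threshold wavelength is when the photon energy equals the work function:
hc/λ₀ = φ

Solving for λ₀:
λ₀ = hc/φ = (6.626×10⁻³⁴ J·s)(3×10⁸ m/s) / (2.32 eV × 1.602×10⁻¹⁹ J/eV)
λ₀ = 534.41 nm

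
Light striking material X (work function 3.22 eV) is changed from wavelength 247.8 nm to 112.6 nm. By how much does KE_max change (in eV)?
6.0076 eV

Using Einstein's equation: KE_max = hc/λ - φ

For λ₁ = 247.8 nm:
KE₁ = hc/λ₁ - φ = 5.0034 - 3.22 = 1.7834 eV

For λ₂ = 112.6 nm:
KE₂ = hc/λ₂ - φ = 11.0110 - 3.22 = 7.7910 eV

Change in KE:
ΔKE = KE₂ - KE₁ = 7.7910 - 1.7834 = 6.0076 eV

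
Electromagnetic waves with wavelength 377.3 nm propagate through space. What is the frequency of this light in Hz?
7.9457e+14 Hz

Using the wave equation: c = fλ

Solving for frequency:
f = c/λ = (3×10⁸ m/s) / (377.3×10⁻⁹ m)
f = 7.9457e+14 Hz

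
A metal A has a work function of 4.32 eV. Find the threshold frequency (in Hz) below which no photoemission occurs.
1.0446e+15 Hz

The threshold frequency is when the photon energy equals the work function:
hf₀ = φ

Solving for f₀:
f₀ = φ/h = (4.32 eV × 1.602×10⁻¹⁹ J/eV) / (6.626×10⁻³⁴ J·s)
f₀ = 1.0446e+15 Hz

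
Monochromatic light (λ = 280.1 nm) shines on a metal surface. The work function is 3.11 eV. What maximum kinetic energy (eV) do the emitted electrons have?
1.3164 eV

Using Einstein's photoelectric equation: KE_max = hf - φ = hc/λ - φ

First, calculate the photon energy:
E_photon = hc/λ = (6.626×10⁻³⁴ J·s)(3×10⁸ m/s) / (280.1×10⁻⁹ m)
E_photon = 4.4264 eV

Then, the maximum kinetic energy:
KE_max = E_photon - φ = 4.4264 eV - 3.11 eV = 1.3164 eV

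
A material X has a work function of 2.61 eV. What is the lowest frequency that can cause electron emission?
6.3110e+14 Hz

The threshold frequency is when the photon energy equals the work function:
hf₀ = φ

Solving for f₀:
f₀ = φ/h = (2.61 eV × 1.602×10⁻¹⁹ J/eV) / (6.626×10⁻³⁴ J·s)
f₀ = 6.3110e+14 Hz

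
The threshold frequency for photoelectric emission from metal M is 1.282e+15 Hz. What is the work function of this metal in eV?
5.30 eV

At the threshold frequency, photon energy equals work function:
φ = hf₀

Calculating:
φ = (6.626×10⁻³⁴ J·s)(1.282e+15 Hz)
φ = 5.30 eV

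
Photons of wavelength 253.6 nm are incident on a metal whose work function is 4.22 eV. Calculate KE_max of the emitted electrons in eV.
0.6690 eV

Using Einstein's photoelectric equation: KE_max = hf - φ = hc/λ - φ

First, calculate the photon energy:
E_photon = hc/λ = (6.626×10⁻³⁴ J·s)(3×10⁸ m/s) / (253.6×10⁻⁹ m)
E_photon = 4.8890 eV

Then, the maximum kinetic energy:
KE_max = E_photon - φ = 4.8890 eV - 4.22 eV = 0.6690 eV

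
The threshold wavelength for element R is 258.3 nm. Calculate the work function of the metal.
4.80 eV

At the threshold wavelength, photon energy equals work function:
φ = hc/λ₀

Calculating:
φ = (6.626×10⁻³⁴ J·s)(3×10⁸ m/s) / (258.3×10⁻⁹ m)
φ = 4.80 eV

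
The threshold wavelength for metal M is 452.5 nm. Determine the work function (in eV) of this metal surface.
2.74 eV

At the threshold wavelength, photon energy equals work function:
φ = hc/λ₀

Calculating:
φ = (6.626×10⁻³⁴ J·s)(3×10⁸ m/s) / (452.5×10⁻⁹ m)
φ = 2.74 eV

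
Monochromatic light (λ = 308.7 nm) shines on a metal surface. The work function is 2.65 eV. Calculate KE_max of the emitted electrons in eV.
1.3663 eV

Using Einstein's photoelectric equation: KE_max = hf - φ = hc/λ - φ

First, calculate the photon energy:
E_photon = hc/λ = (6.626×10⁻³⁴ J·s)(3×10⁸ m/s) / (308.7×10⁻⁹ m)
E_photon = 4.0163 eV

Then, the maximum kinetic energy:
KE_max = E_photon - φ = 4.0163 eV - 2.65 eV = 1.3663 eV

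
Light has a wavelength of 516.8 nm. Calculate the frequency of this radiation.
5.8009e+14 Hz

Using the wave equation: c = fλ

Solving for frequency:
f = c/λ = (3×10⁸ m/s) / (516.8×10⁻⁹ m)
f = 5.8009e+14 Hz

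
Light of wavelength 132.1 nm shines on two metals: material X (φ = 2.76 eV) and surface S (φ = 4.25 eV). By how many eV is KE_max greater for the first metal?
1.4900 eV

Using KE_max = hc/λ - φ for each metal:

Photon energy: E = hc/λ = 9.3856 eV

For material X (φ₁ = 2.76 eV):
KE₁ = E - φ₁ = 9.3856 - 2.76 = 6.6256 eV

For surface S (φ₂ = 4.25 eV):
KE₂ = E - φ₂ = 9.3856 - 4.25 = 5.1356 eV

Difference:
ΔKE = KE₁ - KE₂ = 6.6256 - 5.1356 = 1.4900 eV

Note: The difference equals the difference in work functions: 4.25 - 2.76 = 1.49 eV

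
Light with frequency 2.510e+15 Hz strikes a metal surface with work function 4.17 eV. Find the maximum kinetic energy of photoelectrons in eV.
6.2105 eV

Using Einstein's photoelectric equation: KE_max = hf - φ

First, calculate the photon energy:
E_photon = hf = (6.626×10⁻³⁴ J·s)(2.510e+15 Hz)
E_photon = 10.3805 eV

Then, the maximum kinetic energy:
KE_max = E_photon - φ = 10.3805 eV - 4.17 eV = 6.2105 eV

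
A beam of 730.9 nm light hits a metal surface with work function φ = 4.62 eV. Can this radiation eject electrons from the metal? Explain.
No

For photoemission, the photon energy must exceed the work function.

Photon energy: E = hc/λ = 1.6963 eV
Work function: φ = 4.62 eV

Since E_photon (1.6963 eV) < φ (4.62 eV), photoemission will NOT occur.
The threshold wavelength is λ₀ = hc/φ = 268.4 nm.
Since 730.9 nm > 268.4 nm, the photons lack sufficient energy.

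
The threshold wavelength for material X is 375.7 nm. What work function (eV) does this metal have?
3.30 eV

At the threshold wavelength, photon energy equals work function:
φ = hc/λ₀

Calculating:
φ = (6.626×10⁻³⁴ J·s)(3×10⁸ m/s) / (375.7×10⁻⁹ m)
φ = 3.30 eV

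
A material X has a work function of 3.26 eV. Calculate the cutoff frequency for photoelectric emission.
7.8826e+14 Hz

The threshold frequency is when the photon energy equals the work function:
hf₀ = φ

Solving for f₀:
f₀ = φ/h = (3.26 eV × 1.602×10⁻¹⁹ J/eV) / (6.626×10⁻³⁴ J·s)
f₀ = 7.8826e+14 Hz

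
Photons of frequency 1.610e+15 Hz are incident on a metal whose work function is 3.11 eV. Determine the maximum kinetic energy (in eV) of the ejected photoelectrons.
3.5484 eV

Using Einstein's photoelectric equation: KE_max = hf - φ

First, calculate the photon energy:
E_photon = hf = (6.626×10⁻³⁴ J·s)(1.610e+15 Hz)
E_photon = 6.6584 eV

Then, the maximum kinetic energy:
KE_max = E_photon - φ = 6.6584 eV - 3.11 eV = 3.5484 eV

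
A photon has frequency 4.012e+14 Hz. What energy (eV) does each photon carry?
1.6592 eV

Using E = hf:

E = hf = (6.626×10⁻³⁴ J·s)(4.012e+14 Hz)
E = 1.6592 eV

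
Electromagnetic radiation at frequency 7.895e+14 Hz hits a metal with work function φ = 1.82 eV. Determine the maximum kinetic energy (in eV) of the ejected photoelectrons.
1.4451 eV

Using Einstein's photoelectric equation: KE_max = hf - φ

First, calculate the photon energy:
E_photon = hf = (6.626×10⁻³⁴ J·s)(7.895e+14 Hz)
E_photon = 3.2651 eV

Then, the maximum kinetic energy:
KE_max = E_photon - φ = 3.2651 eV - 1.82 eV = 1.4451 eV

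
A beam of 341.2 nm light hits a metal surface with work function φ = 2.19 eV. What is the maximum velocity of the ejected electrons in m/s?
7.1265e+05 m/s

First, find the maximum kinetic energy:
E_photon = hc/λ = 3.6338 eV
KE_max = E_photon - φ = 3.6338 - 2.19 = 1.4438 eV

Convert to Joules: KE_max = 1.4438 × 1.602×10⁻¹⁹ J = 2.3132e-19 J

Then use KE = ½mv² to find velocity:
v = √(2·KE/m) = √(2 × 2.3132e-19 J / 9.109e-31 kg)
v = 7.1265e+05 m/s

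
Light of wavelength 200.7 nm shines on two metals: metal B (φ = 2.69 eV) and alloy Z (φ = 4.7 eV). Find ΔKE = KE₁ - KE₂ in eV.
2.0100 eV

Using KE_max = hc/λ - φ for each metal:

Photon energy: E = hc/λ = 6.1776 eV

For metal B (φ₁ = 2.69 eV):
KE₁ = E - φ₁ = 6.1776 - 2.69 = 3.4876 eV

For alloy Z (φ₂ = 4.7 eV):
KE₂ = E - φ₂ = 6.1776 - 4.7 = 1.4776 eV

Difference:
ΔKE = KE₁ - KE₂ = 3.4876 - 1.4776 = 2.0100 eV

Note: The difference equals the difference in work functions: 4.7 - 2.69 = 2.01 eV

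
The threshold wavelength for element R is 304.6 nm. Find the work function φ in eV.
4.07 eV

At the threshold wavelength, photon energy equals work function:
φ = hc/λ₀

Calculating:
φ = (6.626×10⁻³⁴ J·s)(3×10⁸ m/s) / (304.6×10⁻⁹ m)
φ = 4.07 eV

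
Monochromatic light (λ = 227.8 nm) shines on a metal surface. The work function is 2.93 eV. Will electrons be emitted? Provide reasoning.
Yes

For photoemission, the photon energy must exceed the work function.

Photon energy: E = hc/λ = 5.4427 eV
Work function: φ = 2.93 eV

Since E_photon (5.4427 eV) > φ (2.93 eV), photoemission WILL occur.
The threshold wavelength is λ₀ = hc/φ = 423.2 nm.
Since 227.8 nm < 423.2 nm, the light has sufficient energy.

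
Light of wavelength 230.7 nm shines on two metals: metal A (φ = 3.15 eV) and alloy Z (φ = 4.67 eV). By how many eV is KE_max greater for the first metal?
1.5200 eV

Using KE_max = hc/λ - φ for each metal:

Photon energy: E = hc/λ = 5.3743 eV

For metal A (φ₁ = 3.15 eV):
KE₁ = E - φ₁ = 5.3743 - 3.15 = 2.2243 eV

For alloy Z (φ₂ = 4.67 eV):
KE₂ = E - φ₂ = 5.3743 - 4.67 = 0.7043 eV

Difference:
ΔKE = KE₁ - KE₂ = 2.2243 - 0.7043 = 1.5200 eV

Note: The difference equals the difference in work functions: 4.67 - 3.15 = 1.52 eV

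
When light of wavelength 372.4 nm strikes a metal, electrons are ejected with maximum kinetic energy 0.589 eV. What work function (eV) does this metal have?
2.74 eV

From Einstein's photoelectric equation: KE_max = hf - φ = hc/λ - φ

Rearranging for φ:
φ = hc/λ - KE_max

Calculate photon energy:
E_photon = hc/λ = 3.3293 eV

Therefore:
φ = 3.3293 - 0.589 = 2.74 eV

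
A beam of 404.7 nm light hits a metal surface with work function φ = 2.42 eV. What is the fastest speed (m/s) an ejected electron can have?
4.7581e+05 m/s

First, find the maximum kinetic energy:
E_photon = hc/λ = 3.0636 eV
KE_max = E_photon - φ = 3.0636 - 2.42 = 0.6436 eV

Convert to Joules: KE_max = 0.6436 × 1.602×10⁻¹⁹ J = 1.0312e-19 J

Then use KE = ½mv² to find velocity:
v = √(2·KE/m) = √(2 × 1.0312e-19 J / 9.109e-31 kg)
v = 4.7581e+05 m/s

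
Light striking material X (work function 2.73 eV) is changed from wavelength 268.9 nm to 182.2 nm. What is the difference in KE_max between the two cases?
2.1940 eV

Using Einstein's equation: KE_max = hc/λ - φ

For λ₁ = 268.9 nm:
KE₁ = hc/λ₁ - φ = 4.6108 - 2.73 = 1.8808 eV

For λ₂ = 182.2 nm:
KE₂ = hc/λ₂ - φ = 6.8048 - 2.73 = 4.0748 eV

Change in KE:
ΔKE = KE₂ - KE₁ = 4.0748 - 1.8808 = 2.1940 eV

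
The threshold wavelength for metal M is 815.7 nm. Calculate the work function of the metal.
1.52 eV

At the threshold wavelength, photon energy equals work function:
φ = hc/λ₀

Calculating:
φ = (6.626×10⁻³⁴ J·s)(3×10⁸ m/s) / (815.7×10⁻⁹ m)
φ = 1.52 eV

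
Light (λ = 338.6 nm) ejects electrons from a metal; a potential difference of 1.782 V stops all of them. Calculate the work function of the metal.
1.88 eV

The stopping potential gives the maximum kinetic energy: KE_max = eV_s = 1.782 eV

From Einstein's photoelectric equation: KE_max = hc/λ - φ
Rearranging: φ = hc/λ - KE_max

Calculate photon energy:
E_photon = hc/λ = (6.626×10⁻³⁴ J·s)(3×10⁸ m/s) / (338.6×10⁻⁹ m) = 3.6617 eV

Therefore:
φ = 3.6617 - 1.782 = 1.88 eV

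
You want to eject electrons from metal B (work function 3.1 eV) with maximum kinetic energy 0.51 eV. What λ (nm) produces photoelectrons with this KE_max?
343.45 nm

From Einstein's equation: KE_max = hc/λ - φ

Rearranging for λ:
hc/λ = KE_max + φ
λ = hc/(KE_max + φ)

Required photon energy:
E_photon = KE_max + φ = 0.51 + 3.1 = 3.61 eV

Required wavelength:
λ = hc/E_photon = (6.626×10⁻³⁴)(3×10⁸) / (3.61 × 1.602×10⁻¹⁹)
λ = 343.45 nm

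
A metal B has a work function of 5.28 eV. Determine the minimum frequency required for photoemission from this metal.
1.2767e+15 Hz

The threshold frequency is when the photon energy equals the work function:
hf₀ = φ

Solving for f₀:
f₀ = φ/h = (5.28 eV × 1.602×10⁻¹⁹ J/eV) / (6.626×10⁻³⁴ J·s)
f₀ = 1.2767e+15 Hz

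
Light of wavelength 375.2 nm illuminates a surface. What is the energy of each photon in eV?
3.3045 eV

Using E = hf = hc/λ:

E = hc/λ = (6.626×10⁻³⁴ J·s)(3×10⁸ m/s) / (375.2×10⁻⁹ m)
E = 3.3045 eV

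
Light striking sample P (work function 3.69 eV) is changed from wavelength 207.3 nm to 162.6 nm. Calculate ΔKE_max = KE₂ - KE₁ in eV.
1.6442 eV

Using Einstein's equation: KE_max = hc/λ - φ

For λ₁ = 207.3 nm:
KE₁ = hc/λ₁ - φ = 5.9809 - 3.69 = 2.2909 eV

For λ₂ = 162.6 nm:
KE₂ = hc/λ₂ - φ = 7.6251 - 3.69 = 3.9351 eV

Change in KE:
ΔKE = KE₂ - KE₁ = 3.9351 - 2.2909 = 1.6442 eV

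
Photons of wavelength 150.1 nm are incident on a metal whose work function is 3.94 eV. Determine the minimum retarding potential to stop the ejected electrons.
4.3201 V

The stopping potential V_s satisfies: eV_s = KE_max

First, find KE_max using Einstein's equation:
E_photon = hc/λ = 8.2601 eV
KE_max = E_photon - φ = 8.2601 - 3.94 = 4.3201 eV

Since eV_s = KE_max:
V_s = KE_max/e = 4.3201 V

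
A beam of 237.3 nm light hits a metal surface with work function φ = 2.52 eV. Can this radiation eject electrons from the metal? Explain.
Yes

For photoemission, the photon energy must exceed the work function.

Photon energy: E = hc/λ = 5.2248 eV
Work function: φ = 2.52 eV

Since E_photon (5.2248 eV) > φ (2.52 eV), photoemission WILL occur.
The threshold wavelength is λ₀ = hc/φ = 492.0 nm.
Since 237.3 nm < 492.0 nm, the light has sufficient energy.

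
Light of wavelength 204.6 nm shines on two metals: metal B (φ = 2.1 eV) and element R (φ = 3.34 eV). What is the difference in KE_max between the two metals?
1.2400 eV

Using KE_max = hc/λ - φ for each metal:

Photon energy: E = hc/λ = 6.0598 eV

For metal B (φ₁ = 2.1 eV):
KE₁ = E - φ₁ = 6.0598 - 2.1 = 3.9598 eV

For element R (φ₂ = 3.34 eV):
KE₂ = E - φ₂ = 6.0598 - 3.34 = 2.7198 eV

Difference:
ΔKE = KE₁ - KE₂ = 3.9598 - 2.7198 = 1.2400 eV

Note: The difference equals the difference in work functions: 3.34 - 2.1 = 1.24 eV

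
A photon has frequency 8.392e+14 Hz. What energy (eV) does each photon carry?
3.4707 eV

Using E = hf:

E = hf = (6.626×10⁻³⁴ J·s)(8.392e+14 Hz)
E = 3.4707 eV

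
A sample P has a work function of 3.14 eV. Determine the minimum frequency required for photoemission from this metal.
7.5925e+14 Hz

The threshold frequency is when the photon energy equals the work function:
hf₀ = φ

Solving for f₀:
f₀ = φ/h = (3.14 eV × 1.602×10⁻¹⁹ J/eV) / (6.626×10⁻³⁴ J·s)
f₀ = 7.5925e+14 Hz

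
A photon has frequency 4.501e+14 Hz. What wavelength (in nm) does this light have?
666.06 nm

Using the wave equation: c = fλ

Solving for wavelength:
λ = c/f = (3×10⁸ m/s) / (4.501e+14 Hz)
λ = 666.06 nm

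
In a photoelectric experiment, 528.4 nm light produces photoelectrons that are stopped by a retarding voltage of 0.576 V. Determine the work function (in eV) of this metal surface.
1.77 eV

The stopping potential gives the maximum kinetic energy: KE_max = eV_s = 0.576 eV

From Einstein's photoelectric equation: KE_max = hc/λ - φ
Rearranging: φ = hc/λ - KE_max

Calculate photon energy:
E_photon = hc/λ = (6.626×10⁻³⁴ J·s)(3×10⁸ m/s) / (528.4×10⁻⁹ m) = 2.3464 eV

Therefore:
φ = 2.3464 - 0.576 = 1.77 eV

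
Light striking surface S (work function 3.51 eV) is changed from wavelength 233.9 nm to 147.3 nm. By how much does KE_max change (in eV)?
3.1164 eV

Using Einstein's equation: KE_max = hc/λ - φ

For λ₁ = 233.9 nm:
KE₁ = hc/λ₁ - φ = 5.3007 - 3.51 = 1.7907 eV

For λ₂ = 147.3 nm:
KE₂ = hc/λ₂ - φ = 8.4171 - 3.51 = 4.9071 eV

Change in KE:
ΔKE = KE₂ - KE₁ = 4.9071 - 1.7907 = 3.1164 eV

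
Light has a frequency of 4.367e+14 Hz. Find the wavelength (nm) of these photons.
686.50 nm

Using the wave equation: c = fλ

Solving for wavelength:
λ = c/f = (3×10⁸ m/s) / (4.367e+14 Hz)
λ = 686.50 nm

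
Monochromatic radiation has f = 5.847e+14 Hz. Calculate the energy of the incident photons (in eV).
2.4181 eV

Using E = hf:

E = hf = (6.626×10⁻³⁴ J·s)(5.847e+14 Hz)
E = 2.4181 eV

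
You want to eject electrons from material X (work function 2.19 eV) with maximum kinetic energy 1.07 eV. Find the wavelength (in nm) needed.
380.32 nm

From Einstein's equation: KE_max = hc/λ - φ

Rearranging for λ:
hc/λ = KE_max + φ
λ = hc/(KE_max + φ)

Required photon energy:
E_photon = KE_max + φ = 1.07 + 2.19 = 3.26 eV

Required wavelength:
λ = hc/E_photon = (6.626×10⁻³⁴)(3×10⁸) / (3.26 × 1.602×10⁻¹⁹)
λ = 380.32 nm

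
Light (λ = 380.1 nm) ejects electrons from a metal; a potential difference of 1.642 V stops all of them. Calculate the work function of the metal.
1.62 eV

The stopping potential gives the maximum kinetic energy: KE_max = eV_s = 1.642 eV

From Einstein's photoelectric equation: KE_max = hc/λ - φ
Rearranging: φ = hc/λ - KE_max

Calculate photon energy:
E_photon = hc/λ = (6.626×10⁻³⁴ J·s)(3×10⁸ m/s) / (380.1×10⁻⁹ m) = 3.2619 eV

Therefore:
φ = 3.2619 - 1.642 = 1.62 eV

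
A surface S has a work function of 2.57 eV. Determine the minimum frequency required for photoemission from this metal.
6.2142e+14 Hz

The threshold frequency is when the photon energy equals the work function:
hf₀ = φ

Solving for f₀:
f₀ = φ/h = (2.57 eV × 1.602×10⁻¹⁹ J/eV) / (6.626×10⁻³⁴ J·s)
f₀ = 6.2142e+14 Hz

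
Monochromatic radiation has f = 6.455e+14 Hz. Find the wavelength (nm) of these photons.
464.43 nm

Using the wave equation: c = fλ

Solving for wavelength:
λ = c/f = (3×10⁸ m/s) / (6.455e+14 Hz)
λ = 464.43 nm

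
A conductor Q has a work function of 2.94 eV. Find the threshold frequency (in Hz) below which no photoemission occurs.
7.1089e+14 Hz

The threshold frequency is when the photon energy equals the work function:
hf₀ = φ

Solving for f₀:
f₀ = φ/h = (2.94 eV × 1.602×10⁻¹⁹ J/eV) / (6.626×10⁻³⁴ J·s)
f₀ = 7.1089e+14 Hz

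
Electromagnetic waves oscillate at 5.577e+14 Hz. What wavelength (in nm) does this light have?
537.55 nm

Using the wave equation: c = fλ

Solving for wavelength:
λ = c/f = (3×10⁸ m/s) / (5.577e+14 Hz)
λ = 537.55 nm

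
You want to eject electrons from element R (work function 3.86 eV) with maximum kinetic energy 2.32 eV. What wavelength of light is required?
200.62 nm

From Einstein's equation: KE_max = hc/λ - φ

Rearranging for λ:
hc/λ = KE_max + φ
λ = hc/(KE_max + φ)

Required photon energy:
E_photon = KE_max + φ = 2.32 + 3.86 = 6.18 eV

Required wavelength:
λ = hc/E_photon = (6.626×10⁻³⁴)(3×10⁸) / (6.18 × 1.602×10⁻¹⁹)
λ = 200.62 nm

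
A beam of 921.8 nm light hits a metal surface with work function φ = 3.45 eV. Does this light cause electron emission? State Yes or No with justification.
No

For photoemission, the photon energy must exceed the work function.

Photon energy: E = hc/λ = 1.3450 eV
Work function: φ = 3.45 eV

Since E_photon (1.3450 eV) < φ (3.45 eV), photoemission will NOT occur.
The threshold wavelength is λ₀ = hc/φ = 359.4 nm.
Since 921.8 nm > 359.4 nm, the photons lack sufficient energy.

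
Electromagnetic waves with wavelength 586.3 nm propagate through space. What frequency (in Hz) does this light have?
5.1133e+14 Hz

Using the wave equation: c = fλ

Solving for frequency:
f = c/λ = (3×10⁸ m/s) / (586.3×10⁻⁹ m)
f = 5.1133e+14 Hz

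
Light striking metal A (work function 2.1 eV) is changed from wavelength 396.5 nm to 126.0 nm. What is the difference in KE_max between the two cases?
6.7130 eV

Using Einstein's equation: KE_max = hc/λ - φ

For λ₁ = 396.5 nm:
KE₁ = hc/λ₁ - φ = 3.1270 - 2.1 = 1.0270 eV

For λ₂ = 126.0 nm:
KE₂ = hc/λ₂ - φ = 9.8400 - 2.1 = 7.7400 eV

Change in KE:
ΔKE = KE₂ - KE₁ = 7.7400 - 1.0270 = 6.7130 eV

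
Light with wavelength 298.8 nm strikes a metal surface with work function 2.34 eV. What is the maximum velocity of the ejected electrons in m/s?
7.9780e+05 m/s

First, find the maximum kinetic energy:
E_photon = hc/λ = 4.1494 eV
KE_max = E_photon - φ = 4.1494 - 2.34 = 1.8094 eV

Convert to Joules: KE_max = 1.8094 × 1.602×10⁻¹⁹ J = 2.8990e-19 J

Then use KE = ½mv² to find velocity:
v = √(2·KE/m) = √(2 × 2.8990e-19 J / 9.109e-31 kg)
v = 7.9780e+05 m/s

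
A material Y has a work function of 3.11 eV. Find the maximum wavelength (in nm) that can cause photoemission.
398.66 nm

The threshold wavelength is when the photon energy equals the work function:
hc/λ₀ = φ

Solving for λ₀:
λ₀ = hc/φ = (6.626×10⁻³⁴ J·s)(3×10⁸ m/s) / (3.11 eV × 1.602×10⁻¹⁹ J/eV)
λ₀ = 398.66 nm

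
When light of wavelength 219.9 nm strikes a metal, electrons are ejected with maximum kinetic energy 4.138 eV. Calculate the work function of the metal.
1.50 eV

From Einstein's photoelectric equation: KE_max = hf - φ = hc/λ - φ

Rearranging for φ:
φ = hc/λ - KE_max

Calculate photon energy:
E_photon = hc/λ = 5.6382 eV

Therefore:
φ = 5.6382 - 4.138 = 1.50 eV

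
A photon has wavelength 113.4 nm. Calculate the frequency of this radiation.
2.6437e+15 Hz

Using the wave equation: c = fλ

Solving for frequency:
f = c/λ = (3×10⁸ m/s) / (113.4×10⁻⁹ m)
f = 2.6437e+15 Hz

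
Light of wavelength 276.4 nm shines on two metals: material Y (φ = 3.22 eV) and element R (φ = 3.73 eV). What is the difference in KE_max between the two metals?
0.5100 eV

Using KE_max = hc/λ - φ for each metal:

Photon energy: E = hc/λ = 4.4857 eV

For material Y (φ₁ = 3.22 eV):
KE₁ = E - φ₁ = 4.4857 - 3.22 = 1.2657 eV

For element R (φ₂ = 3.73 eV):
KE₂ = E - φ₂ = 4.4857 - 3.73 = 0.7557 eV

Difference:
ΔKE = KE₁ - KE₂ = 1.2657 - 0.7557 = 0.5100 eV

Note: The difference equals the difference in work functions: 3.73 - 3.22 = 0.51 eV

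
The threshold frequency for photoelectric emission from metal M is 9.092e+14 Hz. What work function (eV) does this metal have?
3.76 eV

At the threshold frequency, photon energy equals work function:
φ = hf₀

Calculating:
φ = (6.626×10⁻³⁴ J·s)(9.092e+14 Hz)
φ = 3.76 eV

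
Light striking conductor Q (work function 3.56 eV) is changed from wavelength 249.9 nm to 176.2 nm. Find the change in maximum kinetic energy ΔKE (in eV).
2.0752 eV

Using Einstein's equation: KE_max = hc/λ - φ

For λ₁ = 249.9 nm:
KE₁ = hc/λ₁ - φ = 4.9614 - 3.56 = 1.4014 eV

For λ₂ = 176.2 nm:
KE₂ = hc/λ₂ - φ = 7.0366 - 3.56 = 3.4766 eV

Change in KE:
ΔKE = KE₂ - KE₁ = 3.4766 - 1.4014 = 2.0752 eV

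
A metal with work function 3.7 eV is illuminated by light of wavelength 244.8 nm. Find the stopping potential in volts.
1.3647 V

The stopping potential V_s satisfies: eV_s = KE_max

First, find KE_max using Einstein's equation:
E_photon = hc/λ = 5.0647 eV
KE_max = E_photon - φ = 5.0647 - 3.7 = 1.3647 eV

Since eV_s = KE_max:
V_s = KE_max/e = 1.3647 V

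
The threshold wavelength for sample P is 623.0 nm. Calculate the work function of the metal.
1.99 eV

At the threshold wavelength, photon energy equals work function:
φ = hc/λ₀

Calculating:
φ = (6.626×10⁻³⁴ J·s)(3×10⁸ m/s) / (623.0×10⁻⁹ m)
φ = 1.99 eV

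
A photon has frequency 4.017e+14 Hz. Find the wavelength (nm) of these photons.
746.31 nm

Using the wave equation: c = fλ

Solving for wavelength:
λ = c/f = (3×10⁸ m/s) / (4.017e+14 Hz)
λ = 746.31 nm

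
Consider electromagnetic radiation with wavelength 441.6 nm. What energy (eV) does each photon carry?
2.8076 eV

Using E = hf = hc/λ:

E = hc/λ = (6.626×10⁻³⁴ J·s)(3×10⁸ m/s) / (441.6×10⁻⁹ m)
E = 2.8076 eV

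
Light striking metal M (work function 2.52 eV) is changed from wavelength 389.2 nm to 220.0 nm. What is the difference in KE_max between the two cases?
2.4500 eV

Using Einstein's equation: KE_max = hc/λ - φ

For λ₁ = 389.2 nm:
KE₁ = hc/λ₁ - φ = 3.1856 - 2.52 = 0.6656 eV

For λ₂ = 220.0 nm:
KE₂ = hc/λ₂ - φ = 5.6356 - 2.52 = 3.1156 eV

Change in KE:
ΔKE = KE₂ - KE₁ = 3.1156 - 0.6656 = 2.4500 eV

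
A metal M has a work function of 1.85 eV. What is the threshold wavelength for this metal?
670.18 nm

The threshold wavelength is when the photon energy equals the work function:
hc/λ₀ = φ

Solving for λ₀:
λ₀ = hc/φ = (6.626×10⁻³⁴ J·s)(3×10⁸ m/s) / (1.85 eV × 1.602×10⁻¹⁹ J/eV)
λ₀ = 670.18 nm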